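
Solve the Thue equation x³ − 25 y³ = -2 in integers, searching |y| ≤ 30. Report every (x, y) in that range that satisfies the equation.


The equation is x³ - 25y³ = -2. For fixed y, x³ = 25·y³ − 2, so a solution requires the RHS to be a perfect cube.
Strategy: iterate y from -30 to 30, compute RHS = 25·y³ − 2, and check whether it is a (positive or negative) perfect cube.
Check small values of y:
  y = 0: RHS = -2 is not a perfect cube.
  y = 1: RHS = 23 is not a perfect cube.
  y = -1: RHS = -27 = (-3)³ ⇒ x = -3 works.
  y = 2: RHS = 198 is not a perfect cube.
  y = -2: RHS = -202 is not a perfect cube.
  y = 3: RHS = 673 is not a perfect cube.
  y = -3: RHS = -677 is not a perfect cube.
Continuing the search up to |y| = 30 finds no further solutions beyond those listed.
Collected solutions: (-3, -1).

Solutions (with |y| ≤ 30): (-3, -1).


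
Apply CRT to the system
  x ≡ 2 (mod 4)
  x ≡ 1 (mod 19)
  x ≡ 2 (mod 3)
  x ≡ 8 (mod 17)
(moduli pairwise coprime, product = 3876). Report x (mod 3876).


Product of moduli M = 4 · 19 · 3 · 17 = 3876.
Merge one congruence at a time:
  Start: x ≡ 2 (mod 4).
  Combine with x ≡ 1 (mod 19); new modulus lcm = 76.
    Write x = 2 + 4·t and substitute into x ≡ 1 (mod 19): 4·t ≡ 1 − 2 = -1 (mod 19).
    Reduce coefficients mod 19: 4·t ≡ 18 (mod 19).
    The inverse of 4 mod 19 is 5 (since 4·5 = 20 = 1·19 + 1), so t ≡ 5·18 = 90 ≡ 14 (mod 19).
    Then x = 2 + 4·14 = 58, valid modulo lcm(4, 19) = 76: x ≡ 58 (mod 76).
  Combine with x ≡ 2 (mod 3); new modulus lcm = 228.
    Write x = 58 + 76·t and substitute into x ≡ 2 (mod 3): 76·t ≡ 2 − 58 = -56 (mod 3).
    Reduce coefficients mod 3: 1·t ≡ 1 (mod 3).
    So t ≡ 1 (mod 3).
    Then x = 58 + 76·1 = 134, valid modulo lcm(76, 3) = 228: x ≡ 134 (mod 228).
  Combine with x ≡ 8 (mod 17); new modulus lcm = 3876.
    Write x = 134 + 228·t and substitute into x ≡ 8 (mod 17): 228·t ≡ 8 − 134 = -126 (mod 17).
    Reduce coefficients mod 17: 7·t ≡ 10 (mod 17).
    The inverse of 7 mod 17 is 5 (since 7·5 = 35 = 2·17 + 1), so t ≡ 5·10 = 50 ≡ 16 (mod 17).
    Then x = 134 + 228·16 = 3782, valid modulo lcm(228, 17) = 3876: x ≡ 3782 (mod 3876).
Verify against each original: 3782 mod 4 = 2, 3782 mod 19 = 1, 3782 mod 3 = 2, 3782 mod 17 = 8.

x ≡ 3782 (mod 3876).


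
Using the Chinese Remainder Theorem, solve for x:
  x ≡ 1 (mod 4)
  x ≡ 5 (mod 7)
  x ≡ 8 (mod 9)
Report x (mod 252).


Moduli 4, 7, 9 are pairwise coprime; by CRT there is a unique solution modulo M = 4 · 7 · 9 = 252.
Solve pairwise, accumulating the modulus:
  Start with x ≡ 1 (mod 4).
  Combine with x ≡ 5 (mod 7): since gcd(4, 7) = 1, we get a unique residue mod 28.
    Write x = 1 + 4·t and substitute into x ≡ 5 (mod 7): 4·t ≡ 5 − 1 = 4 (mod 7).
    The inverse of 4 mod 7 is 2 (since 4·2 = 8 = 1·7 + 1), so t ≡ 2·4 = 8 ≡ 1 (mod 7).
    Then x = 1 + 4·1 = 5, valid modulo lcm(4, 7) = 28: x ≡ 5 (mod 28).
  Combine with x ≡ 8 (mod 9): since gcd(28, 9) = 1, we get a unique residue mod 252.
    Write x = 5 + 28·t and substitute into x ≡ 8 (mod 9): 28·t ≡ 8 − 5 = 3 (mod 9).
    Reduce coefficients mod 9: 1·t ≡ 3 (mod 9).
    So t ≡ 3 (mod 9).
    Then x = 5 + 28·3 = 89, valid modulo lcm(28, 9) = 252: x ≡ 89 (mod 252).
Verify: 89 mod 4 = 1 ✓, 89 mod 7 = 5 ✓, 89 mod 9 = 8 ✓.

x ≡ 89 (mod 252).


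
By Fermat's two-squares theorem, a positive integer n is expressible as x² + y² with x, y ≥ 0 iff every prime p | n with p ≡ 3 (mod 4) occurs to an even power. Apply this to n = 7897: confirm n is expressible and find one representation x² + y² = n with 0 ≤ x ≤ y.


Step 1: Factor n = 7897 = 53 · 149.
Step 2: Check the mod-4 condition on each prime factor: 53 ≡ 1 (mod 4), exponent 1; 149 ≡ 1 (mod 4), exponent 1.
All primes ≡ 3 (mod 4) appear to even exponent (or don't appear), so by the two-squares theorem n IS expressible as a sum of two squares.
Step 3: Build a representation. Here n = 53 · 149 is a product of primes ≡ 1 (mod 4). Each prime p ≡ 1 (mod 4) is itself a sum of two squares; find a² by testing p − a² for a perfect square:
  53: 53 − 1² = 52, 53 − 2² = 49 = 7² ⇒ 53 = 2² + 7².
  149: 149 − 1² = 148, 149 − 2² = 145, 149 − 3² = 140, 149 − 4² = 133, 149 − 5² = 124, 149 − 6² = 113, 149 − 7² = 100 = 10² ⇒ 149 = 7² + 10².
  Combine using the Brahmagupta–Fibonacci identity (a² + b²)(c² + d²) = (ac − bd)² + (ad + bc)² = (ac + bd)² + (ad − bc)²:
  53 · 149 = 7897: from (2² + 7²)(7² + 10²), take (2·7 − 7·10, 2·10 + 7·7) = (14 − 70, 20 + 49) = (-56, 69); dropping signs (only squares matter) gives (56, 69); check 56² + 69² = 3136 + 4761 = 7897 ✓.
Step 4: Order so x ≤ y and verify: 56² + 69² = 3136 + 4761 = 7897 = n. ✓

n = 7897 = 56² + 69² (one valid representation with x ≤ y).


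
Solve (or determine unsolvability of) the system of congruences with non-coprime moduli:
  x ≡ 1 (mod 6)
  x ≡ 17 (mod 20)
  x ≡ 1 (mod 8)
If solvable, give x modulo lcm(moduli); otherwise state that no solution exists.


Moduli 6, 20, 8 are not pairwise coprime, so CRT works modulo lcm(m_i) when all pairwise compatibility conditions hold.
Pairwise compatibility: gcd(m_i, m_j) must divide a_i - a_j for every pair.
Merge one congruence at a time:
  Start: x ≡ 1 (mod 6).
  Combine with x ≡ 17 (mod 20): gcd(6, 20) = 2; 17 - 1 = 16, which IS divisible by 2, so compatible.
    Write x = 1 + 6·t and substitute into x ≡ 17 (mod 20): 6·t ≡ 17 − 1 = 16 (mod 20).
    Divide the congruence (and modulus) by g = 2: 3·t ≡ 8 (mod 10).
    The inverse of 3 mod 10 is 7 (since 3·7 = 21 = 2·10 + 1), so t ≡ 7·8 = 56 ≡ 6 (mod 10).
    Then x = 1 + 6·6 = 37, valid modulo lcm(6, 20) = 60: x ≡ 37 (mod 60).
  Combine with x ≡ 1 (mod 8): gcd(60, 8) = 4; 1 - 37 = -36, which IS divisible by 4, so compatible.
    Write x = 37 + 60·t and substitute into x ≡ 1 (mod 8): 60·t ≡ 1 − 37 = -36 (mod 8).
    Divide the congruence (and modulus) by g = 4: 15·t ≡ -9 (mod 2).
    Reduce coefficients mod 2: 1·t ≡ 1 (mod 2).
    So t ≡ 1 (mod 2).
    Then x = 37 + 60·1 = 97, valid modulo lcm(60, 8) = 120: x ≡ 97 (mod 120).
Verify: 97 mod 6 = 1, 97 mod 20 = 17, 97 mod 8 = 1.

x ≡ 97 (mod 120).


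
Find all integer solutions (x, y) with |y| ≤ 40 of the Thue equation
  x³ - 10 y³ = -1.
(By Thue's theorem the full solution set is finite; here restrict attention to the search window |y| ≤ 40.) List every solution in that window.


The equation is x³ - 10y³ = -1. For fixed y, x³ = 10·y³ − 1, so a solution requires the RHS to be a perfect cube.
Strategy: iterate y from -40 to 40, compute RHS = 10·y³ − 1, and check whether it is a (positive or negative) perfect cube.
Check small values of y:
  y = 0: RHS = -1 = (-1)³ ⇒ x = -1 works.
  y = 1: RHS = 9 is not a perfect cube.
  y = -1: RHS = -11 is not a perfect cube.
  y = 2: RHS = 79 is not a perfect cube.
  y = -2: RHS = -81 is not a perfect cube.
  y = 3: RHS = 269 is not a perfect cube.
  y = -3: RHS = -271 is not a perfect cube.
Continuing the search up to |y| = 40 finds no further solutions beyond those listed.
Collected solutions: (-1, 0).

Solutions (with |y| ≤ 40): (-1, 0).


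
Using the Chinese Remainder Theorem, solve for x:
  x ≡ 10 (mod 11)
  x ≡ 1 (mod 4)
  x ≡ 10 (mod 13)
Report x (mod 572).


Moduli 11, 4, 13 are pairwise coprime; by CRT there is a unique solution modulo M = 11 · 4 · 13 = 572.
Solve pairwise, accumulating the modulus:
  Start with x ≡ 10 (mod 11).
  Combine with x ≡ 1 (mod 4): since gcd(11, 4) = 1, we get a unique residue mod 44.
    Write x = 10 + 11·t and substitute into x ≡ 1 (mod 4): 11·t ≡ 1 − 10 = -9 (mod 4).
    Reduce coefficients mod 4: 3·t ≡ 3 (mod 4).
    The inverse of 3 mod 4 is 3 (since 3·3 = 9 = 2·4 + 1), so t ≡ 3·3 = 9 ≡ 1 (mod 4).
    Then x = 10 + 11·1 = 21, valid modulo lcm(11, 4) = 44: x ≡ 21 (mod 44).
  Combine with x ≡ 10 (mod 13): since gcd(44, 13) = 1, we get a unique residue mod 572.
    Write x = 21 + 44·t and substitute into x ≡ 10 (mod 13): 44·t ≡ 10 − 21 = -11 (mod 13).
    Reduce coefficients mod 13: 5·t ≡ 2 (mod 13).
    The inverse of 5 mod 13 is 8 (since 5·8 = 40 = 3·13 + 1), so t ≡ 8·2 = 16 ≡ 3 (mod 13).
    Then x = 21 + 44·3 = 153, valid modulo lcm(44, 13) = 572: x ≡ 153 (mod 572).
Verify: 153 mod 11 = 10 ✓, 153 mod 4 = 1 ✓, 153 mod 13 = 10 ✓.

x ≡ 153 (mod 572).


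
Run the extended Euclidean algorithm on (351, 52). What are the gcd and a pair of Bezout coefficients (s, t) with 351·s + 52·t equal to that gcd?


Euclidean algorithm on (351, 52) — divide until remainder is 0:
  351 = 6 · 52 + 39
  52 = 1 · 39 + 13
  39 = 3 · 13 + 0
gcd(351, 52) = 13.
Track Bezout coefficients alongside the remainders: start with r₀ = 351 = a·1 + b·0 (s = 1, t = 0) and r₁ = 52 = a·0 + b·1 (s = 0, t = 1); each new remainder r_{k+1} = r_{k-1} − q_k·r_k inherits s_{k+1} = s_{k-1} − q_k·s_k, t_{k+1} = t_{k-1} − q_k·t_k, so r_k = a·s_k + b·t_k at every step:
  q = 6: r = 39, s = 1 − 6·0 = 1, t = 0 − 6·1 = -6  (check: 351·1 + 52·(-6) = 39)
  q = 1: r = 13, s = 0 − 1·1 = -1, t = 1 − 1·(-6) = 7  (check: 351·(-1) + 52·7 = 13)
The row with r = 13 (the gcd) gives the Bezout coefficients s = -1, t = 7.
Result: 351 · (-1) + 52 · (7) = 13.

gcd(351, 52) = 13; s = -1, t = 7 (check: 351·(-1) + 52·7 = 13).


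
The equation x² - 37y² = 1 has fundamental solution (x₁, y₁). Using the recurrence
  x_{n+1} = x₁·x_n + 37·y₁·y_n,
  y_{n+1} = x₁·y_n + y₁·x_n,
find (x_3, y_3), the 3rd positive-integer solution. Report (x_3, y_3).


Step 1: Find the fundamental solution (x₁, y₁) of x² - 37y² = 1.
  Expand √37 as a continued fraction. a₀ = ⌊√37⌋ = 6; iterate m_{k+1} = d_k·a_k − m_k, d_{k+1} = (37 − m_{k+1}²)/d_k, a_{k+1} = ⌊(a₀ + m_{k+1})/d_{k+1}⌋ (starting m₀ = 0, d₀ = 1), with convergents p_k = a_k·p_{k-1} + p_{k-2}, q_k = a_k·q_{k-1} + q_{k-2} (p₋₁ = 1, q₋₁ = 0):
  k = 0: a₀ = 6; p₀/q₀ = 6/1; p₀² − 37·q₀² = 36 − 37 = -1.
  k = 1: m = 6, d = 1, a = ⌊(6 + 6)/1⌋ = 12; p/q = (12·6 + 1)/(12·1 + 0) = 73/12; p² − 37·q² = 5329 − 5328 = 1.
  The first convergent with p² − 37·q² = 1 gives the fundamental solution (x₁, y₁) = (73, 12).
Step 2: Apply the recurrence (x_{n+1}, y_{n+1}) = (x₁x_n + 37y₁y_n, x₁y_n + y₁x_n) repeatedly.
  From (x_1, y_1) = (73, 12): x_2 = 73·73 + 37·12·12 = 10657; y_2 = 73·12 + 12·73 = 1752.
  From (x_2, y_2) = (10657, 1752): x_3 = 73·10657 + 37·12·1752 = 1555849; y_3 = 73·1752 + 12·10657 = 255780.
Step 3: Verify x_3² - 37·y_3² = 2420666110801 - 2420666110800 = 1 (should be 1). ✓

(x_1, y_1) = (73, 12); (x_3, y_3) = (1555849, 255780).


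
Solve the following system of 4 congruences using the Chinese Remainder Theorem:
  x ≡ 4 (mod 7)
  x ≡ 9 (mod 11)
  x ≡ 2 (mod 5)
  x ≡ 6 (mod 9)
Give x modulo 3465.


Product of moduli M = 7 · 11 · 5 · 9 = 3465.
Merge one congruence at a time:
  Start: x ≡ 4 (mod 7).
  Combine with x ≡ 9 (mod 11); new modulus lcm = 77.
    Write x = 4 + 7·t and substitute into x ≡ 9 (mod 11): 7·t ≡ 9 − 4 = 5 (mod 11).
    The inverse of 7 mod 11 is 8 (since 7·8 = 56 = 5·11 + 1), so t ≡ 8·5 = 40 ≡ 7 (mod 11).
    Then x = 4 + 7·7 = 53, valid modulo lcm(7, 11) = 77: x ≡ 53 (mod 77).
  Combine with x ≡ 2 (mod 5); new modulus lcm = 385.
    Write x = 53 + 77·t and substitute into x ≡ 2 (mod 5): 77·t ≡ 2 − 53 = -51 (mod 5).
    Reduce coefficients mod 5: 2·t ≡ 4 (mod 5).
    The inverse of 2 mod 5 is 3 (since 2·3 = 6 = 1·5 + 1), so t ≡ 3·4 = 12 ≡ 2 (mod 5).
    Then x = 53 + 77·2 = 207, valid modulo lcm(77, 5) = 385: x ≡ 207 (mod 385).
  Combine with x ≡ 6 (mod 9); new modulus lcm = 3465.
    Write x = 207 + 385·t and substitute into x ≡ 6 (mod 9): 385·t ≡ 6 − 207 = -201 (mod 9).
    Reduce coefficients mod 9: 7·t ≡ 6 (mod 9).
    The inverse of 7 mod 9 is 4 (since 7·4 = 28 = 3·9 + 1), so t ≡ 4·6 = 24 ≡ 6 (mod 9).
    Then x = 207 + 385·6 = 2517, valid modulo lcm(385, 9) = 3465: x ≡ 2517 (mod 3465).
Verify against each original: 2517 mod 7 = 4, 2517 mod 11 = 9, 2517 mod 5 = 2, 2517 mod 9 = 6.

x ≡ 2517 (mod 3465).


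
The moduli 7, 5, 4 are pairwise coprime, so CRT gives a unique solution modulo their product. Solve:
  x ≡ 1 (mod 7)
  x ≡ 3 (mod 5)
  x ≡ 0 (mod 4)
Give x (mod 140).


Moduli 7, 5, 4 are pairwise coprime; by CRT there is a unique solution modulo M = 7 · 5 · 4 = 140.
Solve pairwise, accumulating the modulus:
  Start with x ≡ 1 (mod 7).
  Combine with x ≡ 3 (mod 5): since gcd(7, 5) = 1, we get a unique residue mod 35.
    Write x = 1 + 7·t and substitute into x ≡ 3 (mod 5): 7·t ≡ 3 − 1 = 2 (mod 5).
    Reduce coefficients mod 5: 2·t ≡ 2 (mod 5).
    The inverse of 2 mod 5 is 3 (since 2·3 = 6 = 1·5 + 1), so t ≡ 3·2 = 6 ≡ 1 (mod 5).
    Then x = 1 + 7·1 = 8, valid modulo lcm(7, 5) = 35: x ≡ 8 (mod 35).
  Combine with x ≡ 0 (mod 4): since gcd(35, 4) = 1, we get a unique residue mod 140.
    Write x = 8 + 35·t and substitute into x ≡ 0 (mod 4): 35·t ≡ 0 − 8 = -8 (mod 4).
    Reduce coefficients mod 4: 3·t ≡ 0 (mod 4).
    The inverse of 3 mod 4 is 3 (since 3·3 = 9 = 2·4 + 1), so t ≡ 3·0 = 0 ≡ 0 (mod 4).
    Then x = 8 + 35·0 = 8, valid modulo lcm(35, 4) = 140: x ≡ 8 (mod 140).
Verify: 8 mod 7 = 1 ✓, 8 mod 5 = 3 ✓, 8 mod 4 = 0 ✓.

x ≡ 8 (mod 140).


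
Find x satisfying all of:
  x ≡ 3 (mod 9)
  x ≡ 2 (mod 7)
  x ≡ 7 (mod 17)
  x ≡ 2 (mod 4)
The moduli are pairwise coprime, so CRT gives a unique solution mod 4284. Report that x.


Product of moduli M = 9 · 7 · 17 · 4 = 4284.
Merge one congruence at a time:
  Start: x ≡ 3 (mod 9).
  Combine with x ≡ 2 (mod 7); new modulus lcm = 63.
    Write x = 3 + 9·t and substitute into x ≡ 2 (mod 7): 9·t ≡ 2 − 3 = -1 (mod 7).
    Reduce coefficients mod 7: 2·t ≡ 6 (mod 7).
    The inverse of 2 mod 7 is 4 (since 2·4 = 8 = 1·7 + 1), so t ≡ 4·6 = 24 ≡ 3 (mod 7).
    Then x = 3 + 9·3 = 30, valid modulo lcm(9, 7) = 63: x ≡ 30 (mod 63).
  Combine with x ≡ 7 (mod 17); new modulus lcm = 1071.
    Write x = 30 + 63·t and substitute into x ≡ 7 (mod 17): 63·t ≡ 7 − 30 = -23 (mod 17).
    Reduce coefficients mod 17: 12·t ≡ 11 (mod 17).
    The inverse of 12 mod 17 is 10 (since 12·10 = 120 = 7·17 + 1), so t ≡ 10·11 = 110 ≡ 8 (mod 17).
    Then x = 30 + 63·8 = 534, valid modulo lcm(63, 17) = 1071: x ≡ 534 (mod 1071).
  Combine with x ≡ 2 (mod 4); new modulus lcm = 4284.
    Write x = 534 + 1071·t and substitute into x ≡ 2 (mod 4): 1071·t ≡ 2 − 534 = -532 (mod 4).
    Reduce coefficients mod 4: 3·t ≡ 0 (mod 4).
    The inverse of 3 mod 4 is 3 (since 3·3 = 9 = 2·4 + 1), so t ≡ 3·0 = 0 ≡ 0 (mod 4).
    Then x = 534 + 1071·0 = 534, valid modulo lcm(1071, 4) = 4284: x ≡ 534 (mod 4284).
Verify against each original: 534 mod 9 = 3, 534 mod 7 = 2, 534 mod 17 = 7, 534 mod 4 = 2.

x ≡ 534 (mod 4284).


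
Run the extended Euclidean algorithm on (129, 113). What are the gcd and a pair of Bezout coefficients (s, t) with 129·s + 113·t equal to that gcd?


Euclidean algorithm on (129, 113) — divide until remainder is 0:
  129 = 1 · 113 + 16
  113 = 7 · 16 + 1
  16 = 16 · 1 + 0
gcd(129, 113) = 1.
Track Bezout coefficients alongside the remainders: start with r₀ = 129 = a·1 + b·0 (s = 1, t = 0) and r₁ = 113 = a·0 + b·1 (s = 0, t = 1); each new remainder r_{k+1} = r_{k-1} − q_k·r_k inherits s_{k+1} = s_{k-1} − q_k·s_k, t_{k+1} = t_{k-1} − q_k·t_k, so r_k = a·s_k + b·t_k at every step:
  q = 1: r = 16, s = 1 − 1·0 = 1, t = 0 − 1·1 = -1  (check: 129·1 + 113·(-1) = 16)
  q = 7: r = 1, s = 0 − 7·1 = -7, t = 1 − 7·(-1) = 8  (check: 129·(-7) + 113·8 = 1)
The row with r = 1 (the gcd) gives the Bezout coefficients s = -7, t = 8.
Result: 129 · (-7) + 113 · (8) = 1.

gcd(129, 113) = 1; s = -7, t = 8 (check: 129·(-7) + 113·8 = 1).


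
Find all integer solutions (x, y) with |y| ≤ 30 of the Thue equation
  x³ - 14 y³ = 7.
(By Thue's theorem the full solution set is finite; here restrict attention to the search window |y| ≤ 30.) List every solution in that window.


The equation is x³ - 14y³ = 7. For fixed y, x³ = 14·y³ + 7, so a solution requires the RHS to be a perfect cube.
Strategy: iterate y from -30 to 30, compute RHS = 14·y³ + 7, and check whether it is a (positive or negative) perfect cube.
Check small values of y:
  y = 0: RHS = 7 is not a perfect cube.
  y = 1: RHS = 21 is not a perfect cube.
  y = -1: RHS = -7 is not a perfect cube.
  y = 2: RHS = 119 is not a perfect cube.
  y = -2: RHS = -105 is not a perfect cube.
  y = 3: RHS = 385 is not a perfect cube.
  y = -3: RHS = -371 is not a perfect cube.
Continuing the search up to |y| = 30 finds no solutions either.
No (x, y) in the scanned range satisfies the equation.

No integer solutions with |y| ≤ 30.


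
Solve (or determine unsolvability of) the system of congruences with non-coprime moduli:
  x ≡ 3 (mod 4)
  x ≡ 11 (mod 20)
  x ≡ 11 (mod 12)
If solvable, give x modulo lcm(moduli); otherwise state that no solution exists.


Moduli 4, 20, 12 are not pairwise coprime, so CRT works modulo lcm(m_i) when all pairwise compatibility conditions hold.
Pairwise compatibility: gcd(m_i, m_j) must divide a_i - a_j for every pair.
Merge one congruence at a time:
  Start: x ≡ 3 (mod 4).
  Combine with x ≡ 11 (mod 20): gcd(4, 20) = 4; 11 - 3 = 8, which IS divisible by 4, so compatible.
    Write x = 3 + 4·t and substitute into x ≡ 11 (mod 20): 4·t ≡ 11 − 3 = 8 (mod 20).
    Divide the congruence (and modulus) by g = 4: 1·t ≡ 2 (mod 5).
    So t ≡ 2 (mod 5).
    Then x = 3 + 4·2 = 11, valid modulo lcm(4, 20) = 20: x ≡ 11 (mod 20).
  Combine with x ≡ 11 (mod 12): gcd(20, 12) = 4; 11 - 11 = 0, which IS divisible by 4, so compatible.
    Write x = 11 + 20·t and substitute into x ≡ 11 (mod 12): 20·t ≡ 11 − 11 = 0 (mod 12).
    Divide the congruence (and modulus) by g = 4: 5·t ≡ 0 (mod 3).
    Reduce coefficients mod 3: 2·t ≡ 0 (mod 3).
    The inverse of 2 mod 3 is 2 (since 2·2 = 4 = 1·3 + 1), so t ≡ 2·0 = 0 ≡ 0 (mod 3).
    Then x = 11 + 20·0 = 11, valid modulo lcm(20, 12) = 60: x ≡ 11 (mod 60).
Verify: 11 mod 4 = 3, 11 mod 20 = 11, 11 mod 12 = 11.

x ≡ 11 (mod 60).


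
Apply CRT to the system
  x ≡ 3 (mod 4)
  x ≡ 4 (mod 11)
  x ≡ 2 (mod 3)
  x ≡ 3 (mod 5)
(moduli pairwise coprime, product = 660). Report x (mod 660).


Product of moduli M = 4 · 11 · 3 · 5 = 660.
Merge one congruence at a time:
  Start: x ≡ 3 (mod 4).
  Combine with x ≡ 4 (mod 11); new modulus lcm = 44.
    Write x = 3 + 4·t and substitute into x ≡ 4 (mod 11): 4·t ≡ 4 − 3 = 1 (mod 11).
    The inverse of 4 mod 11 is 3 (since 4·3 = 12 = 1·11 + 1), so t ≡ 3·1 = 3 ≡ 3 (mod 11).
    Then x = 3 + 4·3 = 15, valid modulo lcm(4, 11) = 44: x ≡ 15 (mod 44).
  Combine with x ≡ 2 (mod 3); new modulus lcm = 132.
    Write x = 15 + 44·t and substitute into x ≡ 2 (mod 3): 44·t ≡ 2 − 15 = -13 (mod 3).
    Reduce coefficients mod 3: 2·t ≡ 2 (mod 3).
    The inverse of 2 mod 3 is 2 (since 2·2 = 4 = 1·3 + 1), so t ≡ 2·2 = 4 ≡ 1 (mod 3).
    Then x = 15 + 44·1 = 59, valid modulo lcm(44, 3) = 132: x ≡ 59 (mod 132).
  Combine with x ≡ 3 (mod 5); new modulus lcm = 660.
    Write x = 59 + 132·t and substitute into x ≡ 3 (mod 5): 132·t ≡ 3 − 59 = -56 (mod 5).
    Reduce coefficients mod 5: 2·t ≡ 4 (mod 5).
    The inverse of 2 mod 5 is 3 (since 2·3 = 6 = 1·5 + 1), so t ≡ 3·4 = 12 ≡ 2 (mod 5).
    Then x = 59 + 132·2 = 323, valid modulo lcm(132, 5) = 660: x ≡ 323 (mod 660).
Verify against each original: 323 mod 4 = 3, 323 mod 11 = 4, 323 mod 3 = 2, 323 mod 5 = 3.

x ≡ 323 (mod 660).


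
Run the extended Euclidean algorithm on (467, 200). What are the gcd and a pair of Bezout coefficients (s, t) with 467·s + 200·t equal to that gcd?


Euclidean algorithm on (467, 200) — divide until remainder is 0:
  467 = 2 · 200 + 67
  200 = 2 · 67 + 66
  67 = 1 · 66 + 1
  66 = 66 · 1 + 0
gcd(467, 200) = 1.
Track Bezout coefficients alongside the remainders: start with r₀ = 467 = a·1 + b·0 (s = 1, t = 0) and r₁ = 200 = a·0 + b·1 (s = 0, t = 1); each new remainder r_{k+1} = r_{k-1} − q_k·r_k inherits s_{k+1} = s_{k-1} − q_k·s_k, t_{k+1} = t_{k-1} − q_k·t_k, so r_k = a·s_k + b·t_k at every step:
  q = 2: r = 67, s = 1 − 2·0 = 1, t = 0 − 2·1 = -2  (check: 467·1 + 200·(-2) = 67)
  q = 2: r = 66, s = 0 − 2·1 = -2, t = 1 − 2·(-2) = 5  (check: 467·(-2) + 200·5 = 66)
  q = 1: r = 1, s = 1 − 1·(-2) = 3, t = -2 − 1·5 = -7  (check: 467·3 + 200·(-7) = 1)
The row with r = 1 (the gcd) gives the Bezout coefficients s = 3, t = -7.
Result: 467 · (3) + 200 · (-7) = 1.

gcd(467, 200) = 1; s = 3, t = -7 (check: 467·3 + 200·(-7) = 1).


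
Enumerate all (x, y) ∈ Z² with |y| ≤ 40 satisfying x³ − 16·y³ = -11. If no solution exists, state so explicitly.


The equation is x³ - 16y³ = -11. For fixed y, x³ = 16·y³ − 11, so a solution requires the RHS to be a perfect cube.
Strategy: iterate y from -40 to 40, compute RHS = 16·y³ − 11, and check whether it is a (positive or negative) perfect cube.
Check small values of y:
  y = 0: RHS = -11 is not a perfect cube.
  y = 1: RHS = 5 is not a perfect cube.
  y = -1: RHS = -27 = (-3)³ ⇒ x = -3 works.
  y = 2: RHS = 117 is not a perfect cube.
  y = -2: RHS = -139 is not a perfect cube.
  y = 3: RHS = 421 is not a perfect cube.
  y = -3: RHS = -443 is not a perfect cube.
Continuing the search up to |y| = 40 finds no further solutions beyond those listed.
Collected solutions: (-3, -1).

Solutions (with |y| ≤ 40): (-3, -1).


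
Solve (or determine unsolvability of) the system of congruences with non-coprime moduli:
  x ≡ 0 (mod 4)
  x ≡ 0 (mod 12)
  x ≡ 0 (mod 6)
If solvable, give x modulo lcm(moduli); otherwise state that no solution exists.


Moduli 4, 12, 6 are not pairwise coprime, so CRT works modulo lcm(m_i) when all pairwise compatibility conditions hold.
Pairwise compatibility: gcd(m_i, m_j) must divide a_i - a_j for every pair.
Merge one congruence at a time:
  Start: x ≡ 0 (mod 4).
  Combine with x ≡ 0 (mod 12): gcd(4, 12) = 4; 0 - 0 = 0, which IS divisible by 4, so compatible.
    Write x = 0 + 4·t and substitute into x ≡ 0 (mod 12): 4·t ≡ 0 − 0 = 0 (mod 12).
    Divide the congruence (and modulus) by g = 4: 1·t ≡ 0 (mod 3).
    So t ≡ 0 (mod 3).
    Then x = 0 + 4·0 = 0, valid modulo lcm(4, 12) = 12: x ≡ 0 (mod 12).
  Combine with x ≡ 0 (mod 6): gcd(12, 6) = 6; 0 - 0 = 0, which IS divisible by 6, so compatible.
    Write x = 0 + 12·t and substitute into x ≡ 0 (mod 6): 12·t ≡ 0 − 0 = 0 (mod 6).
    Divide the congruence (and modulus) by g = 6: 2·t ≡ 0 (mod 1).
    Modulo 1 every t works; take t = 0.
    Then x = 0 + 12·0 = 0, valid modulo lcm(12, 6) = 12: x ≡ 0 (mod 12).
Verify: 0 mod 4 = 0, 0 mod 12 = 0, 0 mod 6 = 0.

x ≡ 0 (mod 12).


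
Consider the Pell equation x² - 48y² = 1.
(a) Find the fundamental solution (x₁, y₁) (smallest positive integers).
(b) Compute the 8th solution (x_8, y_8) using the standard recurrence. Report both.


Step 1: Find the fundamental solution (x₁, y₁) of x² - 48y² = 1.
  Expand √48 as a continued fraction. a₀ = ⌊√48⌋ = 6; iterate m_{k+1} = d_k·a_k − m_k, d_{k+1} = (48 − m_{k+1}²)/d_k, a_{k+1} = ⌊(a₀ + m_{k+1})/d_{k+1}⌋ (starting m₀ = 0, d₀ = 1), with convergents p_k = a_k·p_{k-1} + p_{k-2}, q_k = a_k·q_{k-1} + q_{k-2} (p₋₁ = 1, q₋₁ = 0):
  k = 0: a₀ = 6; p₀/q₀ = 6/1; p₀² − 48·q₀² = 36 − 48 = -12.
  k = 1: m = 6, d = 12, a = ⌊(6 + 6)/12⌋ = 1; p/q = (1·6 + 1)/(1·1 + 0) = 7/1; p² − 48·q² = 49 − 48 = 1.
  The first convergent with p² − 48·q² = 1 gives the fundamental solution (x₁, y₁) = (7, 1).
Step 2: Apply the recurrence (x_{n+1}, y_{n+1}) = (x₁x_n + 48y₁y_n, x₁y_n + y₁x_n) repeatedly.
  From (x_1, y_1) = (7, 1): x_2 = 7·7 + 48·1·1 = 97; y_2 = 7·1 + 1·7 = 14.
  From (x_2, y_2) = (97, 14): x_3 = 7·97 + 48·1·14 = 1351; y_3 = 7·14 + 1·97 = 195.
  From (x_3, y_3) = (1351, 195): x_4 = 7·1351 + 48·1·195 = 18817; y_4 = 7·195 + 1·1351 = 2716.
  From (x_4, y_4) = (18817, 2716): x_5 = 7·18817 + 48·1·2716 = 262087; y_5 = 7·2716 + 1·18817 = 37829.
  From (x_5, y_5) = (262087, 37829): x_6 = 7·262087 + 48·1·37829 = 3650401; y_6 = 7·37829 + 1·262087 = 526890.
  From (x_6, y_6) = (3650401, 526890): x_7 = 7·3650401 + 48·1·526890 = 50843527; y_7 = 7·526890 + 1·3650401 = 7338631.
  From (x_7, y_7) = (50843527, 7338631): x_8 = 7·50843527 + 48·1·7338631 = 708158977; y_8 = 7·7338631 + 1·50843527 = 102213944.
Step 3: Verify x_8² - 48·y_8² = 501489136705686529 - 501489136705686528 = 1 (should be 1). ✓

(x_1, y_1) = (7, 1); (x_8, y_8) = (708158977, 102213944).


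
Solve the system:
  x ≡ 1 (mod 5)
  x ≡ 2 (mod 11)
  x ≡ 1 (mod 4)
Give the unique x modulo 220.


Moduli 5, 11, 4 are pairwise coprime; by CRT there is a unique solution modulo M = 5 · 11 · 4 = 220.
Solve pairwise, accumulating the modulus:
  Start with x ≡ 1 (mod 5).
  Combine with x ≡ 2 (mod 11): since gcd(5, 11) = 1, we get a unique residue mod 55.
    Write x = 1 + 5·t and substitute into x ≡ 2 (mod 11): 5·t ≡ 2 − 1 = 1 (mod 11).
    The inverse of 5 mod 11 is 9 (since 5·9 = 45 = 4·11 + 1), so t ≡ 9·1 = 9 ≡ 9 (mod 11).
    Then x = 1 + 5·9 = 46, valid modulo lcm(5, 11) = 55: x ≡ 46 (mod 55).
  Combine with x ≡ 1 (mod 4): since gcd(55, 4) = 1, we get a unique residue mod 220.
    Write x = 46 + 55·t and substitute into x ≡ 1 (mod 4): 55·t ≡ 1 − 46 = -45 (mod 4).
    Reduce coefficients mod 4: 3·t ≡ 3 (mod 4).
    The inverse of 3 mod 4 is 3 (since 3·3 = 9 = 2·4 + 1), so t ≡ 3·3 = 9 ≡ 1 (mod 4).
    Then x = 46 + 55·1 = 101, valid modulo lcm(55, 4) = 220: x ≡ 101 (mod 220).
Verify: 101 mod 5 = 1 ✓, 101 mod 11 = 2 ✓, 101 mod 4 = 1 ✓.

x ≡ 101 (mod 220).


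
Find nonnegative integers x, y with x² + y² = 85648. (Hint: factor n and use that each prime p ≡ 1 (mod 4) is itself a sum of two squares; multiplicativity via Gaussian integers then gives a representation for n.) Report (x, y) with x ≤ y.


Step 1: Factor n = 85648 = 2^4 · 53 · 101.
Step 2: Check the mod-4 condition on each prime factor: 2 = 2 (special); 53 ≡ 1 (mod 4), exponent 1; 101 ≡ 1 (mod 4), exponent 1.
All primes ≡ 3 (mod 4) appear to even exponent (or don't appear), so by the two-squares theorem n IS expressible as a sum of two squares.
Step 3: Build a representation. Group n = k² · m with k = 4 and m = 53 · 101 = 5353 (a product of primes ≡ 1 (mod 4)); a representation of m scales to one of n via (k·x)² + (k·y)² = k²(x² + y²). Each prime p ≡ 1 (mod 4) is itself a sum of two squares; find a² by testing p − a² for a perfect square:
  53: 53 − 1² = 52, 53 − 2² = 49 = 7² ⇒ 53 = 2² + 7².
  101: 101 − 1² = 100 = 10² ⇒ 101 = 1² + 10².
  Combine using the Brahmagupta–Fibonacci identity (a² + b²)(c² + d²) = (ac − bd)² + (ad + bc)² = (ac + bd)² + (ad − bc)²:
  53 · 101 = 5353: from (2² + 7²)(1² + 10²), take (2·1 − 7·10, 2·10 + 7·1) = (2 − 70, 20 + 7) = (-68, 27); dropping signs (only squares matter) gives (68, 27); check 68² + 27² = 4624 + 729 = 5353 ✓.
  Scale by k = 4: (4·68, 4·27) = (272, 108).
Step 4: Order so x ≤ y and verify: 108² + 272² = 11664 + 73984 = 85648 = n. ✓

n = 85648 = 108² + 272² (one valid representation with x ≤ y).


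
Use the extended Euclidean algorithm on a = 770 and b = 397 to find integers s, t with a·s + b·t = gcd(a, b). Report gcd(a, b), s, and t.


Euclidean algorithm on (770, 397) — divide until remainder is 0:
  770 = 1 · 397 + 373
  397 = 1 · 373 + 24
  373 = 15 · 24 + 13
  24 = 1 · 13 + 11
  13 = 1 · 11 + 2
  11 = 5 · 2 + 1
  2 = 2 · 1 + 0
gcd(770, 397) = 1.
Track Bezout coefficients alongside the remainders: start with r₀ = 770 = a·1 + b·0 (s = 1, t = 0) and r₁ = 397 = a·0 + b·1 (s = 0, t = 1); each new remainder r_{k+1} = r_{k-1} − q_k·r_k inherits s_{k+1} = s_{k-1} − q_k·s_k, t_{k+1} = t_{k-1} − q_k·t_k, so r_k = a·s_k + b·t_k at every step:
  q = 1: r = 373, s = 1 − 1·0 = 1, t = 0 − 1·1 = -1  (check: 770·1 + 397·(-1) = 373)
  q = 1: r = 24, s = 0 − 1·1 = -1, t = 1 − 1·(-1) = 2  (check: 770·(-1) + 397·2 = 24)
  q = 15: r = 13, s = 1 − 15·(-1) = 16, t = -1 − 15·2 = -31  (check: 770·16 + 397·(-31) = 13)
  q = 1: r = 11, s = -1 − 1·16 = -17, t = 2 − 1·(-31) = 33  (check: 770·(-17) + 397·33 = 11)
  q = 1: r = 2, s = 16 − 1·(-17) = 33, t = -31 − 1·33 = -64  (check: 770·33 + 397·(-64) = 2)
  q = 5: r = 1, s = -17 − 5·33 = -182, t = 33 − 5·(-64) = 353  (check: 770·(-182) + 397·353 = 1)
The row with r = 1 (the gcd) gives the Bezout coefficients s = -182, t = 353.
Result: 770 · (-182) + 397 · (353) = 1.

gcd(770, 397) = 1; s = -182, t = 353 (check: 770·(-182) + 397·353 = 1).


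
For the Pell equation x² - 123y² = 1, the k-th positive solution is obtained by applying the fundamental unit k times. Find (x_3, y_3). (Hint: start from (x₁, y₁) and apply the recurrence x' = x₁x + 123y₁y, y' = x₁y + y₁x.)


Step 1: Find the fundamental solution (x₁, y₁) of x² - 123y² = 1.
  Expand √123 as a continued fraction. a₀ = ⌊√123⌋ = 11; iterate m_{k+1} = d_k·a_k − m_k, d_{k+1} = (123 − m_{k+1}²)/d_k, a_{k+1} = ⌊(a₀ + m_{k+1})/d_{k+1}⌋ (starting m₀ = 0, d₀ = 1), with convergents p_k = a_k·p_{k-1} + p_{k-2}, q_k = a_k·q_{k-1} + q_{k-2} (p₋₁ = 1, q₋₁ = 0):
  k = 0: a₀ = 11; p₀/q₀ = 11/1; p₀² − 123·q₀² = 121 − 123 = -2.
  k = 1: m = 11, d = 2, a = ⌊(11 + 11)/2⌋ = 11; p/q = (11·11 + 1)/(11·1 + 0) = 122/11; p² − 123·q² = 14884 − 14883 = 1.
  The first convergent with p² − 123·q² = 1 gives the fundamental solution (x₁, y₁) = (122, 11).
Step 2: Apply the recurrence (x_{n+1}, y_{n+1}) = (x₁x_n + 123y₁y_n, x₁y_n + y₁x_n) repeatedly.
  From (x_1, y_1) = (122, 11): x_2 = 122·122 + 123·11·11 = 29767; y_2 = 122·11 + 11·122 = 2684.
  From (x_2, y_2) = (29767, 2684): x_3 = 122·29767 + 123·11·2684 = 7263026; y_3 = 122·2684 + 11·29767 = 654885.
Step 3: Verify x_3² - 123·y_3² = 52751546676676 - 52751546676675 = 1 (should be 1). ✓

(x_1, y_1) = (122, 11); (x_3, y_3) = (7263026, 654885).


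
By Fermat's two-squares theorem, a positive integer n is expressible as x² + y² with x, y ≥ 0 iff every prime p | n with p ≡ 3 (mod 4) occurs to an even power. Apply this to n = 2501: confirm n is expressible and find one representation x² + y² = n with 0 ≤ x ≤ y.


Step 1: Factor n = 2501 = 41 · 61.
Step 2: Check the mod-4 condition on each prime factor: 41 ≡ 1 (mod 4), exponent 1; 61 ≡ 1 (mod 4), exponent 1.
All primes ≡ 3 (mod 4) appear to even exponent (or don't appear), so by the two-squares theorem n IS expressible as a sum of two squares.
Step 3: Build a representation. Here n = 41 · 61 is a product of primes ≡ 1 (mod 4). Each prime p ≡ 1 (mod 4) is itself a sum of two squares; find a² by testing p − a² for a perfect square:
  41: 41 − 1² = 40, 41 − 2² = 37, 41 − 3² = 32, 41 − 4² = 25 = 5² ⇒ 41 = 4² + 5².
  61: 61 − 1² = 60, 61 − 2² = 57, 61 − 3² = 52, 61 − 4² = 45, 61 − 5² = 36 = 6² ⇒ 61 = 5² + 6².
  Combine using the Brahmagupta–Fibonacci identity (a² + b²)(c² + d²) = (ac − bd)² + (ad + bc)² = (ac + bd)² + (ad − bc)²:
  41 · 61 = 2501: from (4² + 5²)(5² + 6²), take (4·5 − 5·6, 4·6 + 5·5) = (20 − 30, 24 + 25) = (-10, 49); dropping signs (only squares matter) gives (10, 49); check 10² + 49² = 100 + 2401 = 2501 ✓.
Step 4: Order so x ≤ y and verify: 10² + 49² = 100 + 2401 = 2501 = n. ✓

n = 2501 = 10² + 49² (one valid representation with x ≤ y).


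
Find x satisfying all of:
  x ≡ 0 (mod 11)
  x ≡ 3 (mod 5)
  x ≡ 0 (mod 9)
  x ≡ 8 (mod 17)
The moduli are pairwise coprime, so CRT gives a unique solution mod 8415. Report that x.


Product of moduli M = 11 · 5 · 9 · 17 = 8415.
Merge one congruence at a time:
  Start: x ≡ 0 (mod 11).
  Combine with x ≡ 3 (mod 5); new modulus lcm = 55.
    Write x = 0 + 11·t and substitute into x ≡ 3 (mod 5): 11·t ≡ 3 − 0 = 3 (mod 5).
    Reduce coefficients mod 5: 1·t ≡ 3 (mod 5).
    So t ≡ 3 (mod 5).
    Then x = 0 + 11·3 = 33, valid modulo lcm(11, 5) = 55: x ≡ 33 (mod 55).
  Combine with x ≡ 0 (mod 9); new modulus lcm = 495.
    Write x = 33 + 55·t and substitute into x ≡ 0 (mod 9): 55·t ≡ 0 − 33 = -33 (mod 9).
    Reduce coefficients mod 9: 1·t ≡ 3 (mod 9).
    So t ≡ 3 (mod 9).
    Then x = 33 + 55·3 = 198, valid modulo lcm(55, 9) = 495: x ≡ 198 (mod 495).
  Combine with x ≡ 8 (mod 17); new modulus lcm = 8415.
    Write x = 198 + 495·t and substitute into x ≡ 8 (mod 17): 495·t ≡ 8 − 198 = -190 (mod 17).
    Reduce coefficients mod 17: 2·t ≡ 14 (mod 17).
    The inverse of 2 mod 17 is 9 (since 2·9 = 18 = 1·17 + 1), so t ≡ 9·14 = 126 ≡ 7 (mod 17).
    Then x = 198 + 495·7 = 3663, valid modulo lcm(495, 17) = 8415: x ≡ 3663 (mod 8415).
Verify against each original: 3663 mod 11 = 0, 3663 mod 5 = 3, 3663 mod 9 = 0, 3663 mod 17 = 8.

x ≡ 3663 (mod 8415).


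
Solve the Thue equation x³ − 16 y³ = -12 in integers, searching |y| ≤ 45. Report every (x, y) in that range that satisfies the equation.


The equation is x³ - 16y³ = -12. For fixed y, x³ = 16·y³ − 12, so a solution requires the RHS to be a perfect cube.
Strategy: iterate y from -45 to 45, compute RHS = 16·y³ − 12, and check whether it is a (positive or negative) perfect cube.
Check small values of y:
  y = 0: RHS = -12 is not a perfect cube.
  y = 1: RHS = 4 is not a perfect cube.
  y = -1: RHS = -28 is not a perfect cube.
  y = 2: RHS = 116 is not a perfect cube.
  y = -2: RHS = -140 is not a perfect cube.
  y = 3: RHS = 420 is not a perfect cube.
  y = -3: RHS = -444 is not a perfect cube.
Continuing the search up to |y| = 45 finds no solutions either.
No (x, y) in the scanned range satisfies the equation.

No integer solutions with |y| ≤ 45.


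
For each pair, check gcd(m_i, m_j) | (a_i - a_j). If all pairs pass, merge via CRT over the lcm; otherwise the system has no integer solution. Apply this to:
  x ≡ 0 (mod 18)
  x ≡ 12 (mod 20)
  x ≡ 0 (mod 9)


Moduli 18, 20, 9 are not pairwise coprime, so CRT works modulo lcm(m_i) when all pairwise compatibility conditions hold.
Pairwise compatibility: gcd(m_i, m_j) must divide a_i - a_j for every pair.
Merge one congruence at a time:
  Start: x ≡ 0 (mod 18).
  Combine with x ≡ 12 (mod 20): gcd(18, 20) = 2; 12 - 0 = 12, which IS divisible by 2, so compatible.
    Write x = 0 + 18·t and substitute into x ≡ 12 (mod 20): 18·t ≡ 12 − 0 = 12 (mod 20).
    Divide the congruence (and modulus) by g = 2: 9·t ≡ 6 (mod 10).
    The inverse of 9 mod 10 is 9 (since 9·9 = 81 = 8·10 + 1), so t ≡ 9·6 = 54 ≡ 4 (mod 10).
    Then x = 0 + 18·4 = 72, valid modulo lcm(18, 20) = 180: x ≡ 72 (mod 180).
  Combine with x ≡ 0 (mod 9): gcd(180, 9) = 9; 0 - 72 = -72, which IS divisible by 9, so compatible.
    Write x = 72 + 180·t and substitute into x ≡ 0 (mod 9): 180·t ≡ 0 − 72 = -72 (mod 9).
    Divide the congruence (and modulus) by g = 9: 20·t ≡ -8 (mod 1).
    Modulo 1 every t works; take t = 0.
    Then x = 72 + 180·0 = 72, valid modulo lcm(180, 9) = 180: x ≡ 72 (mod 180).
Verify: 72 mod 18 = 0, 72 mod 20 = 12, 72 mod 9 = 0.

x ≡ 72 (mod 180).


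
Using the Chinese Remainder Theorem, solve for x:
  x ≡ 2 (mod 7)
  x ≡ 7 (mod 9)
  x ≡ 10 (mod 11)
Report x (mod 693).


Moduli 7, 9, 11 are pairwise coprime; by CRT there is a unique solution modulo M = 7 · 9 · 11 = 693.
Solve pairwise, accumulating the modulus:
  Start with x ≡ 2 (mod 7).
  Combine with x ≡ 7 (mod 9): since gcd(7, 9) = 1, we get a unique residue mod 63.
    Write x = 2 + 7·t and substitute into x ≡ 7 (mod 9): 7·t ≡ 7 − 2 = 5 (mod 9).
    The inverse of 7 mod 9 is 4 (since 7·4 = 28 = 3·9 + 1), so t ≡ 4·5 = 20 ≡ 2 (mod 9).
    Then x = 2 + 7·2 = 16, valid modulo lcm(7, 9) = 63: x ≡ 16 (mod 63).
  Combine with x ≡ 10 (mod 11): since gcd(63, 11) = 1, we get a unique residue mod 693.
    Write x = 16 + 63·t and substitute into x ≡ 10 (mod 11): 63·t ≡ 10 − 16 = -6 (mod 11).
    Reduce coefficients mod 11: 8·t ≡ 5 (mod 11).
    The inverse of 8 mod 11 is 7 (since 8·7 = 56 = 5·11 + 1), so t ≡ 7·5 = 35 ≡ 2 (mod 11).
    Then x = 16 + 63·2 = 142, valid modulo lcm(63, 11) = 693: x ≡ 142 (mod 693).
Verify: 142 mod 7 = 2 ✓, 142 mod 9 = 7 ✓, 142 mod 11 = 10 ✓.

x ≡ 142 (mod 693).


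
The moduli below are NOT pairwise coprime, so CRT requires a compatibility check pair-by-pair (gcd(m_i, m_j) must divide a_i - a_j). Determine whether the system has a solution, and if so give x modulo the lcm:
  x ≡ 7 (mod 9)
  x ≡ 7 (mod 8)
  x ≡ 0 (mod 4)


Moduli 9, 8, 4 are not pairwise coprime, so CRT works modulo lcm(m_i) when all pairwise compatibility conditions hold.
Pairwise compatibility: gcd(m_i, m_j) must divide a_i - a_j for every pair.
Merge one congruence at a time:
  Start: x ≡ 7 (mod 9).
  Combine with x ≡ 7 (mod 8): gcd(9, 8) = 1; 7 - 7 = 0, which IS divisible by 1, so compatible.
    Write x = 7 + 9·t and substitute into x ≡ 7 (mod 8): 9·t ≡ 7 − 7 = 0 (mod 8).
    Reduce coefficients mod 8: 1·t ≡ 0 (mod 8).
    So t ≡ 0 (mod 8).
    Then x = 7 + 9·0 = 7, valid modulo lcm(9, 8) = 72: x ≡ 7 (mod 72).
  Combine with x ≡ 0 (mod 4): gcd(72, 4) = 4, and 0 - 7 = -7 is NOT divisible by 4.
    ⇒ system is inconsistent (no integer solution).

No solution (the system is inconsistent).


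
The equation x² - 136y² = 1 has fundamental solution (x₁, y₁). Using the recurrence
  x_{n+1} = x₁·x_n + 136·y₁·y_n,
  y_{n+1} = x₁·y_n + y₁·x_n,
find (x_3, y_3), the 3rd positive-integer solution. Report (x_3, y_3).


Step 1: Find the fundamental solution (x₁, y₁) of x² - 136y² = 1.
  Expand √136 as a continued fraction. a₀ = ⌊√136⌋ = 11; iterate m_{k+1} = d_k·a_k − m_k, d_{k+1} = (136 − m_{k+1}²)/d_k, a_{k+1} = ⌊(a₀ + m_{k+1})/d_{k+1}⌋ (starting m₀ = 0, d₀ = 1), with convergents p_k = a_k·p_{k-1} + p_{k-2}, q_k = a_k·q_{k-1} + q_{k-2} (p₋₁ = 1, q₋₁ = 0):
  k = 0: a₀ = 11; p₀/q₀ = 11/1; p₀² − 136·q₀² = 121 − 136 = -15.
  k = 1: m = 11, d = 15, a = ⌊(11 + 11)/15⌋ = 1; p/q = (1·11 + 1)/(1·1 + 0) = 12/1; p² − 136·q² = 144 − 136 = 8.
  k = 2: m = 4, d = 8, a = ⌊(11 + 4)/8⌋ = 1; p/q = (1·12 + 11)/(1·1 + 1) = 23/2; p² − 136·q² = 529 − 544 = -15.
  k = 3: m = 4, d = 15, a = ⌊(11 + 4)/15⌋ = 1; p/q = (1·23 + 12)/(1·2 + 1) = 35/3; p² − 136·q² = 1225 − 1224 = 1.
  The first convergent with p² − 136·q² = 1 gives the fundamental solution (x₁, y₁) = (35, 3).
Step 2: Apply the recurrence (x_{n+1}, y_{n+1}) = (x₁x_n + 136y₁y_n, x₁y_n + y₁x_n) repeatedly.
  From (x_1, y_1) = (35, 3): x_2 = 35·35 + 136·3·3 = 2449; y_2 = 35·3 + 3·35 = 210.
  From (x_2, y_2) = (2449, 210): x_3 = 35·2449 + 136·3·210 = 171395; y_3 = 35·210 + 3·2449 = 14697.
Step 3: Verify x_3² - 136·y_3² = 29376246025 - 29376246024 = 1 (should be 1). ✓

(x_1, y_1) = (35, 3); (x_3, y_3) = (171395, 14697).


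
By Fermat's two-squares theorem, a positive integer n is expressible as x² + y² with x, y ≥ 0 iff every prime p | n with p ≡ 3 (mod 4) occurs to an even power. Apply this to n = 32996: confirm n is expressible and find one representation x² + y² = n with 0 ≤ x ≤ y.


Step 1: Factor n = 32996 = 2^2 · 73 · 113.
Step 2: Check the mod-4 condition on each prime factor: 2 = 2 (special); 73 ≡ 1 (mod 4), exponent 1; 113 ≡ 1 (mod 4), exponent 1.
All primes ≡ 3 (mod 4) appear to even exponent (or don't appear), so by the two-squares theorem n IS expressible as a sum of two squares.
Step 3: Build a representation. Group n = k² · m with k = 2 and m = 73 · 113 = 8249 (a product of primes ≡ 1 (mod 4)); a representation of m scales to one of n via (k·x)² + (k·y)² = k²(x² + y²). Each prime p ≡ 1 (mod 4) is itself a sum of two squares; find a² by testing p − a² for a perfect square:
  73: 73 − 1² = 72, 73 − 2² = 69, 73 − 3² = 64 = 8² ⇒ 73 = 3² + 8².
  113: 113 − 1² = 112, 113 − 2² = 109, 113 − 3² = 104, 113 − 4² = 97, 113 − 5² = 88, 113 − 6² = 77, 113 − 7² = 64 = 8² ⇒ 113 = 7² + 8².
  Combine using the Brahmagupta–Fibonacci identity (a² + b²)(c² + d²) = (ac − bd)² + (ad + bc)² = (ac + bd)² + (ad − bc)²:
  73 · 113 = 8249: from (3² + 8²)(7² + 8²), take (3·7 − 8·8, 3·8 + 8·7) = (21 − 64, 24 + 56) = (-43, 80); dropping signs (only squares matter) gives (43, 80); check 43² + 80² = 1849 + 6400 = 8249 ✓.
  Scale by k = 2: (2·43, 2·80) = (86, 160).
Step 4: Order so x ≤ y and verify: 86² + 160² = 7396 + 25600 = 32996 = n. ✓

n = 32996 = 86² + 160² (one valid representation with x ≤ y).
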